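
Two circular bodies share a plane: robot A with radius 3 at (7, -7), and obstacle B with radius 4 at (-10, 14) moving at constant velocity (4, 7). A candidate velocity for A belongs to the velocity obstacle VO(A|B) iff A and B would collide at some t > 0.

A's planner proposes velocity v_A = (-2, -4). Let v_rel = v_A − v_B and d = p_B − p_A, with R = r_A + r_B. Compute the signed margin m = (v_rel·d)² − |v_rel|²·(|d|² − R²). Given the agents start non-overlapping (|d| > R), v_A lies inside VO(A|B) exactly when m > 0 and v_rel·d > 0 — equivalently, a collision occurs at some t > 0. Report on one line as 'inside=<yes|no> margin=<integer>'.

d = (-17, 21),  |d|² = 730;  R = 3+4 = 7,  c = 730−7² = 681
v_rel = (-6, -11),  |v_rel|² = 157;  v_rel·d = (-6)·(-17) + (-11)·(21) = -129
157·t² + 258·t + 681 = 0  ⇒  m = (-129)² − 157·681 = -90276
m = -90276 < 0,  v_rel·d = -129 < 0  ⇒  outside

inside=no margin=-90276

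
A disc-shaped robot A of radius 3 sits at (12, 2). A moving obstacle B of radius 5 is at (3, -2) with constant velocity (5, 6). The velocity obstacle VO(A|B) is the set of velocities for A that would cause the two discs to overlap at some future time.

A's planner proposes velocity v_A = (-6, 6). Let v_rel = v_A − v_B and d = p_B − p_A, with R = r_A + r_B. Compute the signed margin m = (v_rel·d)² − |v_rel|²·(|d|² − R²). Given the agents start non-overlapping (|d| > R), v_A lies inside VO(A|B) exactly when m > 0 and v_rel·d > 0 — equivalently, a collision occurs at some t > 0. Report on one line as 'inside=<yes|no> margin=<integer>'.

d = (-9, -4),  |d|² = 97;  R = 3+5 = 8,  c = 97−8² = 33
v_rel = (-11, 0),  |v_rel|² = 121;  v_rel·d = (-11)·(-9) + (0)·(-4) = 99
121·t² − 198·t + 33 = 0  ⇒  m = 99² − 121·33 = 5808
m = 5808 > 0,  v_rel·d = 99 > 0  ⇒  inside

inside=yes margin=5808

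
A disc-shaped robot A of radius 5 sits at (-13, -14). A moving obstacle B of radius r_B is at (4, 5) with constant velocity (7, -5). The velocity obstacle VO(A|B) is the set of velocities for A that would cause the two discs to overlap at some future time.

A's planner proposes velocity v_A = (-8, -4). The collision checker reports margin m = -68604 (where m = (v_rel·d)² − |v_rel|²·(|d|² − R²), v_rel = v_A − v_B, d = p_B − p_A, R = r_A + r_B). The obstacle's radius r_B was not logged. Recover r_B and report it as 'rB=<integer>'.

m = -68604
d = (17, 19);  v_rel = (-15, 1),  |v_rel|² = 226
v_rel×d = (-15)·(19) − (1)·(17) = -302
since m = R²·226 − (-302)²:  R² = (91204 + -68604) / 226 = 100
R = √100 = 10  ⇒  r_B = 10 − 5 = 5

rB=5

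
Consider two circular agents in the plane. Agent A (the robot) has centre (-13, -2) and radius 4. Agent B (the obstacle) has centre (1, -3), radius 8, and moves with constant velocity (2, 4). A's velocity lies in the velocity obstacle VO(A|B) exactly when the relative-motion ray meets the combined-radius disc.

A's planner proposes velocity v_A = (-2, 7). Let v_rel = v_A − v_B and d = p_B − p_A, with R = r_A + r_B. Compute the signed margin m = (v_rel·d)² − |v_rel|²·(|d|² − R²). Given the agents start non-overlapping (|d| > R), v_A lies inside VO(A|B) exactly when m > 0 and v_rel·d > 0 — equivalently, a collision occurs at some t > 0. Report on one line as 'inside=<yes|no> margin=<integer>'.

d = (14, -1),  |d|² = 197;  R = 4+8 = 12,  c = 197−12² = 53
v_rel = (-4, 3),  |v_rel|² = 25;  v_rel·d = (-4)·(14) + (3)·(-1) = -59
25·t² + 118·t + 53 = 0  ⇒  m = (-59)² − 25·53 = 2156
m = 2156 > 0,  v_rel·d = -59 < 0  ⇒  outside

inside=no margin=2156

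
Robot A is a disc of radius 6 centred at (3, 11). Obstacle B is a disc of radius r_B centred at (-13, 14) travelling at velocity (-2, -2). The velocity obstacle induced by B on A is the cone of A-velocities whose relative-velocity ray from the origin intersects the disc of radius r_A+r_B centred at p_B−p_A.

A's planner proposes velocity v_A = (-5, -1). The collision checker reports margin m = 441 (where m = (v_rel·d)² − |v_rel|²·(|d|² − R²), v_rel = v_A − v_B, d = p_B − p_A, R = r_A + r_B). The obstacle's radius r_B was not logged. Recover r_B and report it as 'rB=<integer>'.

m = 441
d = (-16, 3);  v_rel = (-3, 1),  |v_rel|² = 10
v_rel×d = (-3)·(3) − (1)·(-16) = 7
since m = R²·10 − 7²:  R² = (49 + 441) / 10 = 49
R = √49 = 7  ⇒  r_B = 7 − 6 = 1

rB=1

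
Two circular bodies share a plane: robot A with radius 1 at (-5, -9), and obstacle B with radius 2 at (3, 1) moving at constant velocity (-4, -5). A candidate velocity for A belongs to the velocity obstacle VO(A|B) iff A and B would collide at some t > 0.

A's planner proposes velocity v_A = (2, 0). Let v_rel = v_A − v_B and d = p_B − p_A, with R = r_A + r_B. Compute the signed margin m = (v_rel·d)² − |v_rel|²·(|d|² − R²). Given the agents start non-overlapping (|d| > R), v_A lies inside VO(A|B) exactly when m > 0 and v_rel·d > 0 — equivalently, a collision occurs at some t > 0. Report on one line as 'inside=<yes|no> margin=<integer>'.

d = (8, 10),  |d|² = 164;  R = 1+2 = 3,  c = 164−3² = 155
v_rel = (6, 5),  |v_rel|² = 61;  v_rel·d = (6)·(8) + (5)·(10) = 98
61·t² − 196·t + 155 = 0  ⇒  m = 98² − 61·155 = 149
m = 149 > 0,  v_rel·d = 98 > 0  ⇒  inside

inside=yes margin=149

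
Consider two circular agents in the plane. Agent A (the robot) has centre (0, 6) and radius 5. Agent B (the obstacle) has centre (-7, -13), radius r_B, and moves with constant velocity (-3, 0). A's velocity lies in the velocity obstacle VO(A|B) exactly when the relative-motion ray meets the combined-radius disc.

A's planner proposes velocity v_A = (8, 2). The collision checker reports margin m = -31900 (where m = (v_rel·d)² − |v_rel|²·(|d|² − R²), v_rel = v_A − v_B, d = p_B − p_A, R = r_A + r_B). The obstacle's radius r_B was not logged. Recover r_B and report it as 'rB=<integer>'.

m = -31900
d = (-7, -19);  v_rel = (11, 2),  |v_rel|² = 125
v_rel×d = (11)·(-19) − (2)·(-7) = -195
since m = R²·125 − (-195)²:  R² = (38025 + -31900) / 125 = 49
R = √49 = 7  ⇒  r_B = 7 − 5 = 2

rB=2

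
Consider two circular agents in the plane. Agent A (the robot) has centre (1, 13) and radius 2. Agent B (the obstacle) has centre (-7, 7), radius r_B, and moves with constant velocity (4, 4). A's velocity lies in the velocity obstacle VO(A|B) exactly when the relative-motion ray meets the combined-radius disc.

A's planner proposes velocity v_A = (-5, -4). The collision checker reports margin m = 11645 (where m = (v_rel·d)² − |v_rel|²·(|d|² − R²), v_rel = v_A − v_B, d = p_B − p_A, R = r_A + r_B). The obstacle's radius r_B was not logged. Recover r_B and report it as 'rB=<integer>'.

m = 11645
d = (-8, -6);  v_rel = (-9, -8),  |v_rel|² = 145
v_rel×d = (-9)·(-6) − (-8)·(-8) = -10
since m = R²·145 − (-10)²:  R² = (100 + 11645) / 145 = 81
R = √81 = 9  ⇒  r_B = 9 − 2 = 7

rB=7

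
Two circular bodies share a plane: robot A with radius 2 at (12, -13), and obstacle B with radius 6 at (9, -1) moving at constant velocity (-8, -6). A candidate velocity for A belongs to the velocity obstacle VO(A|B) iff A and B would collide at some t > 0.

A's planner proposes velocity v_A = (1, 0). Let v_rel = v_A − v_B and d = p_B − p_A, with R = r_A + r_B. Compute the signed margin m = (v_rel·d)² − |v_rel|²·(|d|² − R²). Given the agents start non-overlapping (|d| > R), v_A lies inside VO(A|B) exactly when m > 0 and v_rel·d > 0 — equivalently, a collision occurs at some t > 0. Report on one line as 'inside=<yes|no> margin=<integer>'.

d = (-3, 12),  |d|² = 153;  R = 2+6 = 8,  c = 153−8² = 89
v_rel = (9, 6),  |v_rel|² = 117;  v_rel·d = (9)·(-3) + (6)·(12) = 45
117·t² − 90·t + 89 = 0  ⇒  m = 45² − 117·89 = -8388
m = -8388 < 0,  v_rel·d = 45 > 0  ⇒  outside

inside=no margin=-8388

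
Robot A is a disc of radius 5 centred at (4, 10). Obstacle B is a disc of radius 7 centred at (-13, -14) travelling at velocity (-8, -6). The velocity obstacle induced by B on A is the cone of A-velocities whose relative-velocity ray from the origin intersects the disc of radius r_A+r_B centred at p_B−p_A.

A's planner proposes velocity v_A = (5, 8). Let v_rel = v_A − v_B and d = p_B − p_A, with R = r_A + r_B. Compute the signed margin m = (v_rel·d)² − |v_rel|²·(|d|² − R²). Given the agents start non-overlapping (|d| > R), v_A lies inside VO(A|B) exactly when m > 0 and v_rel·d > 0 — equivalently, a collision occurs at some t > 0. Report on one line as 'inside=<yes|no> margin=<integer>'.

d = (-17, -24),  |d|² = 865;  R = 5+7 = 12,  c = 865−12² = 721
v_rel = (13, 14),  |v_rel|² = 365;  v_rel·d = (13)·(-17) + (14)·(-24) = -557
365·t² + 1114·t + 721 = 0  ⇒  m = (-557)² − 365·721 = 47084
m = 47084 > 0,  v_rel·d = -557 < 0  ⇒  outside

inside=no margin=47084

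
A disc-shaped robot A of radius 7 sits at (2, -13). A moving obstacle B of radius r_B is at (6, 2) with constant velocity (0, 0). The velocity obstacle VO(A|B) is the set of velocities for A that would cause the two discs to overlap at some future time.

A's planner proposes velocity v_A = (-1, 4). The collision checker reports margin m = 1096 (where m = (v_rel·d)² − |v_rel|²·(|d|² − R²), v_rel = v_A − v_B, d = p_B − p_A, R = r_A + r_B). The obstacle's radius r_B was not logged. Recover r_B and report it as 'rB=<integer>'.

m = 1096
d = (4, 15);  v_rel = (-1, 4),  |v_rel|² = 17
v_rel×d = (-1)·(15) − (4)·(4) = -31
since m = R²·17 − (-31)²:  R² = (961 + 1096) / 17 = 121
R = √121 = 11  ⇒  r_B = 11 − 7 = 4

rB=4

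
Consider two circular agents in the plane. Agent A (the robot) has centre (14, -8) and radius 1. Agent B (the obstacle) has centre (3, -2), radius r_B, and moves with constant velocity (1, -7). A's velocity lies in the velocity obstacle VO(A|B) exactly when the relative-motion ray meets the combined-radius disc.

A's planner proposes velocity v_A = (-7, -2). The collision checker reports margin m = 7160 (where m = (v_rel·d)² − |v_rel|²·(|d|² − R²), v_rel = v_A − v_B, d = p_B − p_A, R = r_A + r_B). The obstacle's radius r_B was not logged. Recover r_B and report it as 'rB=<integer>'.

m = 7160
d = (-11, 6);  v_rel = (-8, 5),  |v_rel|² = 89
v_rel×d = (-8)·(6) − (5)·(-11) = 7
since m = R²·89 − 7²:  R² = (49 + 7160) / 89 = 81
R = √81 = 9  ⇒  r_B = 9 − 1 = 8

rB=8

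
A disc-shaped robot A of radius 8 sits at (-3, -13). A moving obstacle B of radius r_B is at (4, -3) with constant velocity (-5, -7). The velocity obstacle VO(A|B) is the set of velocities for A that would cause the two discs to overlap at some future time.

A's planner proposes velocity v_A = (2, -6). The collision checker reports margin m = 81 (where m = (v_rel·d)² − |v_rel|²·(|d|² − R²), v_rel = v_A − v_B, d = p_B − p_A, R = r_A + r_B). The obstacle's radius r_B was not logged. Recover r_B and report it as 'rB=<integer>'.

m = 81
d = (7, 10);  v_rel = (7, 1),  |v_rel|² = 50
v_rel×d = (7)·(10) − (1)·(7) = 63
since m = R²·50 − 63²:  R² = (3969 + 81) / 50 = 81
R = √81 = 9  ⇒  r_B = 9 − 8 = 1

rB=1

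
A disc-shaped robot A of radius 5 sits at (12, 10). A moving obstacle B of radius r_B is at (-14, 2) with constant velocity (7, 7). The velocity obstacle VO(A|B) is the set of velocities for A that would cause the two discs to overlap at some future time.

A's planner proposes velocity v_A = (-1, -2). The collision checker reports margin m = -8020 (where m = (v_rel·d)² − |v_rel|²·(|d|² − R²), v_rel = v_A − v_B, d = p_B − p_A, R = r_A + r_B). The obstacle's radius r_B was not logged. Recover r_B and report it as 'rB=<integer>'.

m = -8020
d = (-26, -8);  v_rel = (-8, -9),  |v_rel|² = 145
v_rel×d = (-8)·(-8) − (-9)·(-26) = -170
since m = R²·145 − (-170)²:  R² = (28900 + -8020) / 145 = 144
R = √144 = 12  ⇒  r_B = 12 − 5 = 7

rB=7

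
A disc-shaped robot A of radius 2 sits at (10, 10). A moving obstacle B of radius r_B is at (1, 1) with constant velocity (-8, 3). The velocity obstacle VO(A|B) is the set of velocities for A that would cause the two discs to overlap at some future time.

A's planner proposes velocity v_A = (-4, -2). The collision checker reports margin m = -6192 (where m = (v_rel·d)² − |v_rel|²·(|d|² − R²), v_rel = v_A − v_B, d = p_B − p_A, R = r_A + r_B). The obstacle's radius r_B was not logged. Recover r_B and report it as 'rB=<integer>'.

m = -6192
d = (-9, -9);  v_rel = (4, -5),  |v_rel|² = 41
v_rel×d = (4)·(-9) − (-5)·(-9) = -81
since m = R²·41 − (-81)²:  R² = (6561 + -6192) / 41 = 9
R = √9 = 3  ⇒  r_B = 3 − 2 = 1

rB=1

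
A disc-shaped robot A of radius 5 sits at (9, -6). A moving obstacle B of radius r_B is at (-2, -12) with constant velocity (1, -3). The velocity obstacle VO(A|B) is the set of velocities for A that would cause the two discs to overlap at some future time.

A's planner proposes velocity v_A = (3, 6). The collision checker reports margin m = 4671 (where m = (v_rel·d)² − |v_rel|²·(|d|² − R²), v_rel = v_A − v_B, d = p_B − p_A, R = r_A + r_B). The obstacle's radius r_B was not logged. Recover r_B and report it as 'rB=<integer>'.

m = 4671
d = (-11, -6);  v_rel = (2, 9),  |v_rel|² = 85
v_rel×d = (2)·(-6) − (9)·(-11) = 87
since m = R²·85 − 87²:  R² = (7569 + 4671) / 85 = 144
R = √144 = 12  ⇒  r_B = 12 − 5 = 7

rB=7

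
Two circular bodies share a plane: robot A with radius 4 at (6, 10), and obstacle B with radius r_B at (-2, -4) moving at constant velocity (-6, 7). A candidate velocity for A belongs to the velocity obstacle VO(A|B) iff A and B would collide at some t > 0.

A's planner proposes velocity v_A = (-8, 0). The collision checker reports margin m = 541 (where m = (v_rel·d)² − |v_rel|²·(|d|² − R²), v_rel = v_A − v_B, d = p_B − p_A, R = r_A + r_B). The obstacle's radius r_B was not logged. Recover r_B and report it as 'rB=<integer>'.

m = 541
d = (-8, -14);  v_rel = (-2, -7),  |v_rel|² = 53
v_rel×d = (-2)·(-14) − (-7)·(-8) = -28
since m = R²·53 − (-28)²:  R² = (784 + 541) / 53 = 25
R = √25 = 5  ⇒  r_B = 5 − 4 = 1

rB=1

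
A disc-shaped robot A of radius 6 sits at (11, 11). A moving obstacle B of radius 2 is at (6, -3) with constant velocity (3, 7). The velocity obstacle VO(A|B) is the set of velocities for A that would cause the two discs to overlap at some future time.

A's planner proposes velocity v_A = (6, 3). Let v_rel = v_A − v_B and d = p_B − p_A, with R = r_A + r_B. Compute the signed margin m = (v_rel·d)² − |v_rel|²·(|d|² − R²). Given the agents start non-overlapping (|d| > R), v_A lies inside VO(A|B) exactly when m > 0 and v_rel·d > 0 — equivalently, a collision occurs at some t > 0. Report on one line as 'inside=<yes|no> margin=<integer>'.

d = (-5, -14),  |d|² = 221;  R = 6+2 = 8,  c = 221−8² = 157
v_rel = (3, -4),  |v_rel|² = 25;  v_rel·d = (3)·(-5) + (-4)·(-14) = 41
25·t² − 82·t + 157 = 0  ⇒  m = 41² − 25·157 = -2244
m = -2244 < 0,  v_rel·d = 41 > 0  ⇒  outside

inside=no margin=-2244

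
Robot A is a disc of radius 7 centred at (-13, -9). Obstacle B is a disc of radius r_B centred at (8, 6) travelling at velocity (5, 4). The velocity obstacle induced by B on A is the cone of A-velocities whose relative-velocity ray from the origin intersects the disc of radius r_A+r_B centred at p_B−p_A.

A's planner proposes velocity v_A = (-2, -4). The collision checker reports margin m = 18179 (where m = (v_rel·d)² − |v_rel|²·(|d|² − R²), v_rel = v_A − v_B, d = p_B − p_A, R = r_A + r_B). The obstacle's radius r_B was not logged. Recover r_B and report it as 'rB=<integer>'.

m = 18179
d = (21, 15);  v_rel = (-7, -8),  |v_rel|² = 113
v_rel×d = (-7)·(15) − (-8)·(21) = 63
since m = R²·113 − 63²:  R² = (3969 + 18179) / 113 = 196
R = √196 = 14  ⇒  r_B = 14 − 7 = 7

rB=7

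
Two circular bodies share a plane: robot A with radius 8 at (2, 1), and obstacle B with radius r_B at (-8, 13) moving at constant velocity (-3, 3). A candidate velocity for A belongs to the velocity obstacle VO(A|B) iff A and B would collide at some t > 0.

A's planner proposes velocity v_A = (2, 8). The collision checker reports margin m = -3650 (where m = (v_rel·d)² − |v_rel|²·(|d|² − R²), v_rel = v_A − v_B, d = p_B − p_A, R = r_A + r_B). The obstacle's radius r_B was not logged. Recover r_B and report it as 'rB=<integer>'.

m = -3650
d = (-10, 12);  v_rel = (5, 5),  |v_rel|² = 50
v_rel×d = (5)·(12) − (5)·(-10) = 110
since m = R²·50 − 110²:  R² = (12100 + -3650) / 50 = 169
R = √169 = 13  ⇒  r_B = 13 − 8 = 5

rB=5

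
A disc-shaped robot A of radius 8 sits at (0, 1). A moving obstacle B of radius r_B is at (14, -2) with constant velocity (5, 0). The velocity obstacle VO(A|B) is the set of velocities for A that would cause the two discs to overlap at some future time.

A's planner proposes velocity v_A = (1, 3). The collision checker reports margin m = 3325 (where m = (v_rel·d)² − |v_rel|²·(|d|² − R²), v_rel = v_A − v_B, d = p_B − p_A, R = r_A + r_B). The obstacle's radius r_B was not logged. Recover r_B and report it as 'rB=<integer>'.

m = 3325
d = (14, -3);  v_rel = (-4, 3),  |v_rel|² = 25
v_rel×d = (-4)·(-3) − (3)·(14) = -30
since m = R²·25 − (-30)²:  R² = (900 + 3325) / 25 = 169
R = √169 = 13  ⇒  r_B = 13 − 8 = 5

rB=5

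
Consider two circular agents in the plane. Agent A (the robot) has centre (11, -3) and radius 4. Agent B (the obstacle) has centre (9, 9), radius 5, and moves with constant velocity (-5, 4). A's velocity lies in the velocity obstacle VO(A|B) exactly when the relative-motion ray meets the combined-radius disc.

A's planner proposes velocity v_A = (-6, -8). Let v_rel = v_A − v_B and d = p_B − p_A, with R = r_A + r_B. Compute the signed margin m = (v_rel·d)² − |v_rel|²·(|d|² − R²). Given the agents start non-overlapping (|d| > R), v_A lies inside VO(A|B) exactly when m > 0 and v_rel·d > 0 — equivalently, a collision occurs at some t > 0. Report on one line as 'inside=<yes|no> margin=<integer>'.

d = (-2, 12),  |d|² = 148;  R = 4+5 = 9,  c = 148−9² = 67
v_rel = (-1, -12),  |v_rel|² = 145;  v_rel·d = (-1)·(-2) + (-12)·(12) = -142
145·t² + 284·t + 67 = 0  ⇒  m = (-142)² − 145·67 = 10449
m = 10449 > 0,  v_rel·d = -142 < 0  ⇒  outside

inside=no margin=10449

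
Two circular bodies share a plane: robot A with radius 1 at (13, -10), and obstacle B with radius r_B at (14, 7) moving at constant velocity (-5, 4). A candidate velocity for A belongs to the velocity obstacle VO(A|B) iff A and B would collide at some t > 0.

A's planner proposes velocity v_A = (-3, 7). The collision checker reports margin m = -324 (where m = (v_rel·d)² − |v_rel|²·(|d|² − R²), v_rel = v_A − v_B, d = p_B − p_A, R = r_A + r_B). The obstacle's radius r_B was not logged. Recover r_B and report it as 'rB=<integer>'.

m = -324
d = (1, 17);  v_rel = (2, 3),  |v_rel|² = 13
v_rel×d = (2)·(17) − (3)·(1) = 31
since m = R²·13 − 31²:  R² = (961 + -324) / 13 = 49
R = √49 = 7  ⇒  r_B = 7 − 1 = 6

rB=6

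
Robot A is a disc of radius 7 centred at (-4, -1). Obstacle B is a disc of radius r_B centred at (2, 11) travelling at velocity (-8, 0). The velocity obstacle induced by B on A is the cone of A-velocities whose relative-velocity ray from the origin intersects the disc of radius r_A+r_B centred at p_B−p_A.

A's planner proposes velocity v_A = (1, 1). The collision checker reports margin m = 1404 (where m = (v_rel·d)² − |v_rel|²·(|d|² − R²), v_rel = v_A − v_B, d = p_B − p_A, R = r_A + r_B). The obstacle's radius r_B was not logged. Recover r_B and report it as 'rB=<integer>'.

m = 1404
d = (6, 12);  v_rel = (9, 1),  |v_rel|² = 82
v_rel×d = (9)·(12) − (1)·(6) = 102
since m = R²·82 − 102²:  R² = (10404 + 1404) / 82 = 144
R = √144 = 12  ⇒  r_B = 12 − 7 = 5

rB=5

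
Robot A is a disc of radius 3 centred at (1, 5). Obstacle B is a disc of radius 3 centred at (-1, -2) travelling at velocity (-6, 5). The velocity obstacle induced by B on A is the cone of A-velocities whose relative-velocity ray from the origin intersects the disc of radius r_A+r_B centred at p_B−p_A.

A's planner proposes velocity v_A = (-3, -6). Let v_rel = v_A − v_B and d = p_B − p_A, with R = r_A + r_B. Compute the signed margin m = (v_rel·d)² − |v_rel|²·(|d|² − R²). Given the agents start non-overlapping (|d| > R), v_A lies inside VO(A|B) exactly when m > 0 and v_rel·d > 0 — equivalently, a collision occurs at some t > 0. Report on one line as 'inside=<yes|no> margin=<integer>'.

d = (-2, -7),  |d|² = 53;  R = 3+3 = 6,  c = 53−6² = 17
v_rel = (3, -11),  |v_rel|² = 130;  v_rel·d = (3)·(-2) + (-11)·(-7) = 71
130·t² − 142·t + 17 = 0  ⇒  m = 71² − 130·17 = 2831
m = 2831 > 0,  v_rel·d = 71 > 0  ⇒  inside

inside=yes margin=2831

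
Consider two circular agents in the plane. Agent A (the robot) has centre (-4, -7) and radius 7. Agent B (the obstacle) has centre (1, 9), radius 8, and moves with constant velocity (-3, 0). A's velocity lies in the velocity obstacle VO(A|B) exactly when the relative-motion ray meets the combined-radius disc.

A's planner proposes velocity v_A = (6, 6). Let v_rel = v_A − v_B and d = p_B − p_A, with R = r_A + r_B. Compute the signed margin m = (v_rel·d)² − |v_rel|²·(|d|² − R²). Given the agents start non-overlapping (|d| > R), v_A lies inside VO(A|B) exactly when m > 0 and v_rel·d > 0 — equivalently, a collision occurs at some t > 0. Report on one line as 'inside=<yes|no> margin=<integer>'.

d = (5, 16),  |d|² = 281;  R = 7+8 = 15,  c = 281−15² = 56
v_rel = (9, 6),  |v_rel|² = 117;  v_rel·d = (9)·(5) + (6)·(16) = 141
117·t² − 282·t + 56 = 0  ⇒  m = 141² − 117·56 = 13329
m = 13329 > 0,  v_rel·d = 141 > 0  ⇒  inside

inside=yes margin=13329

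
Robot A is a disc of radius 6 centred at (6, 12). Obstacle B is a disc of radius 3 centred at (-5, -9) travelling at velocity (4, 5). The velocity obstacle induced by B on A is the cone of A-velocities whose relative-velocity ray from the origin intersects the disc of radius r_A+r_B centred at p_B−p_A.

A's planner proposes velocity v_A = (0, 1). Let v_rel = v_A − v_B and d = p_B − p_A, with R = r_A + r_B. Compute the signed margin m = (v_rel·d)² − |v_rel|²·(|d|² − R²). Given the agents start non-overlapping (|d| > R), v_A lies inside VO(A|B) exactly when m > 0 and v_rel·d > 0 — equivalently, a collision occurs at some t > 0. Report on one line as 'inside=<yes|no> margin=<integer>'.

d = (-11, -21),  |d|² = 562;  R = 6+3 = 9,  c = 562−9² = 481
v_rel = (-4, -4),  |v_rel|² = 32;  v_rel·d = (-4)·(-11) + (-4)·(-21) = 128
32·t² − 256·t + 481 = 0  ⇒  m = 128² − 32·481 = 992
m = 992 > 0,  v_rel·d = 128 > 0  ⇒  inside

inside=yes margin=992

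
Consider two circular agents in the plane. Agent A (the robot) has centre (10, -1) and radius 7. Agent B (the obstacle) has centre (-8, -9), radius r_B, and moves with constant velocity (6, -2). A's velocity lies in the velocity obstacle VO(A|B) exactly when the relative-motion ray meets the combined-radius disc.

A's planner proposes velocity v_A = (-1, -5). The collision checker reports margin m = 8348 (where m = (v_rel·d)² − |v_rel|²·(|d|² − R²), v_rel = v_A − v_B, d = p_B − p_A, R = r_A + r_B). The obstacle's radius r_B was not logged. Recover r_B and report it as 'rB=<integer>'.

m = 8348
d = (-18, -8);  v_rel = (-7, -3),  |v_rel|² = 58
v_rel×d = (-7)·(-8) − (-3)·(-18) = 2
since m = R²·58 − 2²:  R² = (4 + 8348) / 58 = 144
R = √144 = 12  ⇒  r_B = 12 − 7 = 5

rB=5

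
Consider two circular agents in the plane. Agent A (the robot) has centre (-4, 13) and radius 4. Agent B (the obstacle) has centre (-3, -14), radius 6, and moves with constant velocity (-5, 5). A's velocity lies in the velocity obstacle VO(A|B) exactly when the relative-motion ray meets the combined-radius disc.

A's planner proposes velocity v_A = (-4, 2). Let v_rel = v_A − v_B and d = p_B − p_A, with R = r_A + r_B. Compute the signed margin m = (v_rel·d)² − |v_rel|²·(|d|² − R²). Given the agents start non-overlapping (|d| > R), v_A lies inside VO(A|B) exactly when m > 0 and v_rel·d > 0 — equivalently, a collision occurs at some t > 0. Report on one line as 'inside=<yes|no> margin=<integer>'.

d = (1, -27),  |d|² = 730;  R = 4+6 = 10,  c = 730−10² = 630
v_rel = (1, -3),  |v_rel|² = 10;  v_rel·d = (1)·(1) + (-3)·(-27) = 82
10·t² − 164·t + 630 = 0  ⇒  m = 82² − 10·630 = 424
m = 424 > 0,  v_rel·d = 82 > 0  ⇒  inside

inside=yes margin=424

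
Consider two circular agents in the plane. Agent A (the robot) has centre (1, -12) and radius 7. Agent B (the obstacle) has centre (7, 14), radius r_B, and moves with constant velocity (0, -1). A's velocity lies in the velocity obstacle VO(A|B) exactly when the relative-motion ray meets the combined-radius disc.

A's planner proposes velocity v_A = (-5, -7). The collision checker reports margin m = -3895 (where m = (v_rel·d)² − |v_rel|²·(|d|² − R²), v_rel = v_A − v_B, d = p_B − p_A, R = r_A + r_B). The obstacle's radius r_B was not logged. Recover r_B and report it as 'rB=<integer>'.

m = -3895
d = (6, 26);  v_rel = (-5, -6),  |v_rel|² = 61
v_rel×d = (-5)·(26) − (-6)·(6) = -94
since m = R²·61 − (-94)²:  R² = (8836 + -3895) / 61 = 81
R = √81 = 9  ⇒  r_B = 9 − 7 = 2

rB=2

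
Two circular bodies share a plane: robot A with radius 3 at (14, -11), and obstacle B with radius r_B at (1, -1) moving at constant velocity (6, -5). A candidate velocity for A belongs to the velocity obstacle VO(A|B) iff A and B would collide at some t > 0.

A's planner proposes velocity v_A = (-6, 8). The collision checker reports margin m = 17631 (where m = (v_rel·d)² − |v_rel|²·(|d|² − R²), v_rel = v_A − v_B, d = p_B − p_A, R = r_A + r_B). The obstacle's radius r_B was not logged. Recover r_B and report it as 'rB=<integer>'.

m = 17631
d = (-13, 10);  v_rel = (-12, 13),  |v_rel|² = 313
v_rel×d = (-12)·(10) − (13)·(-13) = 49
since m = R²·313 − 49²:  R² = (2401 + 17631) / 313 = 64
R = √64 = 8  ⇒  r_B = 8 − 3 = 5

rB=5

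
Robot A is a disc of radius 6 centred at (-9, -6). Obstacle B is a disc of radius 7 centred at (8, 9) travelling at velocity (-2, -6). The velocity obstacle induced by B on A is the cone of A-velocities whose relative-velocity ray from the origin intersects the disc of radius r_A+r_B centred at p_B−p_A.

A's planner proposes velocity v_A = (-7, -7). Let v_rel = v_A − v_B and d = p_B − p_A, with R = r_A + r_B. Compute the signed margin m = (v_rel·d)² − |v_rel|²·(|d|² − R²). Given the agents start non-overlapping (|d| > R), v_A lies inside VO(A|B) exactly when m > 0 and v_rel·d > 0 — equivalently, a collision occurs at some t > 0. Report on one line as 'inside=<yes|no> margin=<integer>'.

d = (17, 15),  |d|² = 514;  R = 6+7 = 13,  c = 514−13² = 345
v_rel = (-5, -1),  |v_rel|² = 26;  v_rel·d = (-5)·(17) + (-1)·(15) = -100
26·t² + 200·t + 345 = 0  ⇒  m = (-100)² − 26·345 = 1030
m = 1030 > 0,  v_rel·d = -100 < 0  ⇒  outside

inside=no margin=1030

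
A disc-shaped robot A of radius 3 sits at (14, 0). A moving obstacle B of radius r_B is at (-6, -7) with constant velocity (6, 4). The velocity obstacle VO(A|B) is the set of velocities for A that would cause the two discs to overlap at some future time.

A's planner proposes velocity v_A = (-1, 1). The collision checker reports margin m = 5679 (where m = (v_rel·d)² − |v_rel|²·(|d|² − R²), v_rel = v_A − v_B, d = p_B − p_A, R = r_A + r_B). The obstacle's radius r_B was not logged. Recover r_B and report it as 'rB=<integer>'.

m = 5679
d = (-20, -7);  v_rel = (-7, -3),  |v_rel|² = 58
v_rel×d = (-7)·(-7) − (-3)·(-20) = -11
since m = R²·58 − (-11)²:  R² = (121 + 5679) / 58 = 100
R = √100 = 10  ⇒  r_B = 10 − 3 = 7

rB=7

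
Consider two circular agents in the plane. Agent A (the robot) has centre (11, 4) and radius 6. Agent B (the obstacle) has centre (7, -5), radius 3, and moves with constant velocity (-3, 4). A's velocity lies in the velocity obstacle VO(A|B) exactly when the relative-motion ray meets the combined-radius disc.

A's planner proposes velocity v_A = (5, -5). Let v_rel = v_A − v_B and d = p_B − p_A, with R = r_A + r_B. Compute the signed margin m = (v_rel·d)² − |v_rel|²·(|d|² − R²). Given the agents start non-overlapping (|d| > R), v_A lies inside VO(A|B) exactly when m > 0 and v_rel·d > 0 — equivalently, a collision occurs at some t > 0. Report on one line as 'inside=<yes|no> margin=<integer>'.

d = (-4, -9),  |d|² = 97;  R = 6+3 = 9,  c = 97−9² = 16
v_rel = (8, -9),  |v_rel|² = 145;  v_rel·d = (8)·(-4) + (-9)·(-9) = 49
145·t² − 98·t + 16 = 0  ⇒  m = 49² − 145·16 = 81
m = 81 > 0,  v_rel·d = 49 > 0  ⇒  inside

inside=yes margin=81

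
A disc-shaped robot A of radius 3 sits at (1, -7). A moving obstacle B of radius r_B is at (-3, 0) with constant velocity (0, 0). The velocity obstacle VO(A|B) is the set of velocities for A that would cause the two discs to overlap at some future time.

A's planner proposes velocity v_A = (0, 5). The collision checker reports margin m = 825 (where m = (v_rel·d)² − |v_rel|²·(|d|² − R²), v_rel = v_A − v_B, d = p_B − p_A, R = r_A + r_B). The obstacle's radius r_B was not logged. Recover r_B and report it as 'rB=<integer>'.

m = 825
d = (-4, 7);  v_rel = (0, 5),  |v_rel|² = 25
v_rel×d = (0)·(7) − (5)·(-4) = 20
since m = R²·25 − 20²:  R² = (400 + 825) / 25 = 49
R = √49 = 7  ⇒  r_B = 7 − 3 = 4

rB=4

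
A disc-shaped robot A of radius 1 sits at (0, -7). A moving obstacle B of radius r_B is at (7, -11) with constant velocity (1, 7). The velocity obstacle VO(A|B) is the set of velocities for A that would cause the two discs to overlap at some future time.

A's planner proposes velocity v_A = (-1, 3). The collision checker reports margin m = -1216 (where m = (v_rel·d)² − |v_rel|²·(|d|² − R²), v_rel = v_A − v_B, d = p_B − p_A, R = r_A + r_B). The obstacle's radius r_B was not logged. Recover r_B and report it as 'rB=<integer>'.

m = -1216
d = (7, -4);  v_rel = (-2, -4),  |v_rel|² = 20
v_rel×d = (-2)·(-4) − (-4)·(7) = 36
since m = R²·20 − 36²:  R² = (1296 + -1216) / 20 = 4
R = √4 = 2  ⇒  r_B = 2 − 1 = 1

rB=1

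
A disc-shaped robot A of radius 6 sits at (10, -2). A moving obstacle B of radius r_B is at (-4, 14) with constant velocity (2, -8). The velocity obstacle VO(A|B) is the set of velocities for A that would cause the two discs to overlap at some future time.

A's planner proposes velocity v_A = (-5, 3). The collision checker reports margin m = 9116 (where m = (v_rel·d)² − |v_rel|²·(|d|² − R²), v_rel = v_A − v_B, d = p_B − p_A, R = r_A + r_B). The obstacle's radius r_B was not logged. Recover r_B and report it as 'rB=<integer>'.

m = 9116
d = (-14, 16);  v_rel = (-7, 11),  |v_rel|² = 170
v_rel×d = (-7)·(16) − (11)·(-14) = 42
since m = R²·170 − 42²:  R² = (1764 + 9116) / 170 = 64
R = √64 = 8  ⇒  r_B = 8 − 6 = 2

rB=2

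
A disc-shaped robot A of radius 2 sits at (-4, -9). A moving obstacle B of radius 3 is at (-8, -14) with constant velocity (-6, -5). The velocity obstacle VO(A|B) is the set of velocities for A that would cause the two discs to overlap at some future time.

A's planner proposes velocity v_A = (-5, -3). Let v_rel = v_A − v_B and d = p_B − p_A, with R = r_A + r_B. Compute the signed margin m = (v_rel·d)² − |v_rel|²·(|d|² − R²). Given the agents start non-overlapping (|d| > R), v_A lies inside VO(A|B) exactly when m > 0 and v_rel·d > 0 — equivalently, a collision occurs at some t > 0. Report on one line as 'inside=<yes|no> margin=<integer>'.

d = (-4, -5),  |d|² = 41;  R = 2+3 = 5,  c = 41−5² = 16
v_rel = (1, 2),  |v_rel|² = 5;  v_rel·d = (1)·(-4) + (2)·(-5) = -14
5·t² + 28·t + 16 = 0  ⇒  m = (-14)² − 5·16 = 116
m = 116 > 0,  v_rel·d = -14 < 0  ⇒  outside

inside=no margin=116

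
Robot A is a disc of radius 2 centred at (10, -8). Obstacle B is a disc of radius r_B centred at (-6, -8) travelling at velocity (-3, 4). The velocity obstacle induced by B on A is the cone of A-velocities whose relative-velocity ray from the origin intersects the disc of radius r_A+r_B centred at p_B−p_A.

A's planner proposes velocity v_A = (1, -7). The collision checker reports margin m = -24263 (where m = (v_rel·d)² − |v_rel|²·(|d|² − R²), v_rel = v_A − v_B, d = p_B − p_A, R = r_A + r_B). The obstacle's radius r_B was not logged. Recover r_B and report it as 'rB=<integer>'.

m = -24263
d = (-16, 0);  v_rel = (4, -11),  |v_rel|² = 137
v_rel×d = (4)·(0) − (-11)·(-16) = -176
since m = R²·137 − (-176)²:  R² = (30976 + -24263) / 137 = 49
R = √49 = 7  ⇒  r_B = 7 − 2 = 5

rB=5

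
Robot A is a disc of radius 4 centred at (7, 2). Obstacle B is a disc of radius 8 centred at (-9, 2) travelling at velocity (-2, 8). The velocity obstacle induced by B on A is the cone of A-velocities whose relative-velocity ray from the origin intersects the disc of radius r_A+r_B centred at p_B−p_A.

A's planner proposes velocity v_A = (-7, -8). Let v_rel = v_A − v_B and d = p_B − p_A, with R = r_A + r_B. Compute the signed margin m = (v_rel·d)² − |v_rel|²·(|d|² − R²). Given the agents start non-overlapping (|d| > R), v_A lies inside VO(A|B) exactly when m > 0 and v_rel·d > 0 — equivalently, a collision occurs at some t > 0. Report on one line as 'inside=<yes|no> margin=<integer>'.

d = (-16, 0),  |d|² = 256;  R = 4+8 = 12,  c = 256−12² = 112
v_rel = (-5, -16),  |v_rel|² = 281;  v_rel·d = (-5)·(-16) + (-16)·(0) = 80
281·t² − 160·t + 112 = 0  ⇒  m = 80² − 281·112 = -25072
m = -25072 < 0,  v_rel·d = 80 > 0  ⇒  outside

inside=no margin=-25072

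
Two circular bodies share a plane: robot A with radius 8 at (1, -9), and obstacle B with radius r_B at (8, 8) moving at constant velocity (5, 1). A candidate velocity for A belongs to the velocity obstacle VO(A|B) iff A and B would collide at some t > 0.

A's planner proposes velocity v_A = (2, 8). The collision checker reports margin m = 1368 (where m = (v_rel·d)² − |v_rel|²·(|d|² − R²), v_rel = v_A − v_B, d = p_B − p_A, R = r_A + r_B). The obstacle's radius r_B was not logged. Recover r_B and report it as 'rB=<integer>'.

m = 1368
d = (7, 17);  v_rel = (-3, 7),  |v_rel|² = 58
v_rel×d = (-3)·(17) − (7)·(7) = -100
since m = R²·58 − (-100)²:  R² = (10000 + 1368) / 58 = 196
R = √196 = 14  ⇒  r_B = 14 − 8 = 6

rB=6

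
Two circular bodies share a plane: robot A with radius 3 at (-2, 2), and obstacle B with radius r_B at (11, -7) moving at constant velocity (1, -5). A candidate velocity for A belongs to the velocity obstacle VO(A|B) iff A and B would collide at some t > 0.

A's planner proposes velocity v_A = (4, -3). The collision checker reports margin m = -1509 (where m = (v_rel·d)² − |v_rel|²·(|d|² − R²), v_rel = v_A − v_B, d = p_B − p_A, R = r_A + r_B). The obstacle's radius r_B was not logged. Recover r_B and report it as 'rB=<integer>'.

m = -1509
d = (13, -9);  v_rel = (3, 2),  |v_rel|² = 13
v_rel×d = (3)·(-9) − (2)·(13) = -53
since m = R²·13 − (-53)²:  R² = (2809 + -1509) / 13 = 100
R = √100 = 10  ⇒  r_B = 10 − 3 = 7

rB=7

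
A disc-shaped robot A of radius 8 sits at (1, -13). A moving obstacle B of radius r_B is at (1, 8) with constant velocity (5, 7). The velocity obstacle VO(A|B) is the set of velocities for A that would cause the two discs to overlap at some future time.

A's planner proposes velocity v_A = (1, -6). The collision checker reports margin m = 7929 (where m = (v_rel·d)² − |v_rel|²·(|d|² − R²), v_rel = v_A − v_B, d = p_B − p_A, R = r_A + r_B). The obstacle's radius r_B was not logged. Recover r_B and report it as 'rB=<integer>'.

m = 7929
d = (0, 21);  v_rel = (-4, -13),  |v_rel|² = 185
v_rel×d = (-4)·(21) − (-13)·(0) = -84
since m = R²·185 − (-84)²:  R² = (7056 + 7929) / 185 = 81
R = √81 = 9  ⇒  r_B = 9 − 8 = 1

rB=1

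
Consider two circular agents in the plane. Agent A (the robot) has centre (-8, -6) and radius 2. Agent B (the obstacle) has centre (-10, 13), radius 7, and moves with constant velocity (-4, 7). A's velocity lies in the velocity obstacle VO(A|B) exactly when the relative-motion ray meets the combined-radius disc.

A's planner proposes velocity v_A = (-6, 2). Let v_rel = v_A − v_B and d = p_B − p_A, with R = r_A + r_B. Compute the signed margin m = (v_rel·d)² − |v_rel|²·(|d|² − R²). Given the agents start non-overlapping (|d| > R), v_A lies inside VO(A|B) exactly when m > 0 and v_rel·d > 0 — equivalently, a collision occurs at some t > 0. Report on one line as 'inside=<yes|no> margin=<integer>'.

d = (-2, 19),  |d|² = 365;  R = 2+7 = 9,  c = 365−9² = 284
v_rel = (-2, -5),  |v_rel|² = 29;  v_rel·d = (-2)·(-2) + (-5)·(19) = -91
29·t² + 182·t + 284 = 0  ⇒  m = (-91)² − 29·284 = 45
m = 45 > 0,  v_rel·d = -91 < 0  ⇒  outside

inside=no margin=45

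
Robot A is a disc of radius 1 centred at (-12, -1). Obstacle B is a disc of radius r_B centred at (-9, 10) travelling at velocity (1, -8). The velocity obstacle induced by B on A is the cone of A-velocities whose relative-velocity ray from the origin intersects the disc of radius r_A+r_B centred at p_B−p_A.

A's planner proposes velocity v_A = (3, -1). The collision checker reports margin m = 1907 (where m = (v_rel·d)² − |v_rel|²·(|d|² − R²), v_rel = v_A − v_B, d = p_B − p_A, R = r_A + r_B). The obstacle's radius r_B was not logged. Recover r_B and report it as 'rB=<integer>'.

m = 1907
d = (3, 11);  v_rel = (2, 7),  |v_rel|² = 53
v_rel×d = (2)·(11) − (7)·(3) = 1
since m = R²·53 − 1²:  R² = (1 + 1907) / 53 = 36
R = √36 = 6  ⇒  r_B = 6 − 1 = 5

rB=5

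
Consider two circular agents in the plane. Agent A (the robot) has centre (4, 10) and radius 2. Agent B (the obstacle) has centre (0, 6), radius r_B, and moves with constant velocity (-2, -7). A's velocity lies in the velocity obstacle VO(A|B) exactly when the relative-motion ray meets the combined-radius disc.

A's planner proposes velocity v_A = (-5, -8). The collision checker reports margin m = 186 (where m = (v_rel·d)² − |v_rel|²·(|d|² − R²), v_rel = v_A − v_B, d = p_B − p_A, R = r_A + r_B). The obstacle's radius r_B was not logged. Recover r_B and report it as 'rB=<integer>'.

m = 186
d = (-4, -4);  v_rel = (-3, -1),  |v_rel|² = 10
v_rel×d = (-3)·(-4) − (-1)·(-4) = 8
since m = R²·10 − 8²:  R² = (64 + 186) / 10 = 25
R = √25 = 5  ⇒  r_B = 5 − 2 = 3

rB=3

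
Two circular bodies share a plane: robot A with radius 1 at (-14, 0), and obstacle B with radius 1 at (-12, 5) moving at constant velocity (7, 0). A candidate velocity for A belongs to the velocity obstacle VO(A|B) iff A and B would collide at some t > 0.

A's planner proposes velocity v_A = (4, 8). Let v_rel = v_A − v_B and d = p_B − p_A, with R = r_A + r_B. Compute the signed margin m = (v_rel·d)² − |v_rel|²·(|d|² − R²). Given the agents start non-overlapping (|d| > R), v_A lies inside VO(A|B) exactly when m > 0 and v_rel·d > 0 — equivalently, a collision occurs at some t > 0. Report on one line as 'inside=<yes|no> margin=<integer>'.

d = (2, 5),  |d|² = 29;  R = 1+1 = 2,  c = 29−2² = 25
v_rel = (-3, 8),  |v_rel|² = 73;  v_rel·d = (-3)·(2) + (8)·(5) = 34
73·t² − 68·t + 25 = 0  ⇒  m = 34² − 73·25 = -669
m = -669 < 0,  v_rel·d = 34 > 0  ⇒  outside

inside=no margin=-669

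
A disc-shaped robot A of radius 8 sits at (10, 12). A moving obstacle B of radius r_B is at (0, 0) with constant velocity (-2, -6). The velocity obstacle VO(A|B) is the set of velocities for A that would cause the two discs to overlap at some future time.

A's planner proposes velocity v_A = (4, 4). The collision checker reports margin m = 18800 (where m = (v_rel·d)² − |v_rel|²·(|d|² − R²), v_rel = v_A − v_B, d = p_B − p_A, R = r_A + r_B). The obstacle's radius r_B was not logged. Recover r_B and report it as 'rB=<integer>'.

m = 18800
d = (-10, -12);  v_rel = (6, 10),  |v_rel|² = 136
v_rel×d = (6)·(-12) − (10)·(-10) = 28
since m = R²·136 − 28²:  R² = (784 + 18800) / 136 = 144
R = √144 = 12  ⇒  r_B = 12 − 8 = 4

rB=4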